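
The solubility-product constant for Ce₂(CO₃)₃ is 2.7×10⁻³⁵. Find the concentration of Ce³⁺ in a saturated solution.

9.6×10⁻⁸ M

Ce₂(CO₃)₃(s) ⇌ 2 Ce³⁺(aq) + 3 CO₃²⁻(aq)
For each mole of Ce₂(CO₃)₃ that dissolves per liter, [Ce³⁺] = 2s and [CO₃²⁻] = 3s; let s denote this solubility.
Ksp = [Ce³⁺]^2[CO₃²⁻]^3 = (2s)^2 · (3s)^3 = 108s^5 = 2.7×10⁻³⁵
s = 4.8×10⁻⁸ mol/L
[Ce³⁺] = 2s = 9.6×10⁻⁸ mol/L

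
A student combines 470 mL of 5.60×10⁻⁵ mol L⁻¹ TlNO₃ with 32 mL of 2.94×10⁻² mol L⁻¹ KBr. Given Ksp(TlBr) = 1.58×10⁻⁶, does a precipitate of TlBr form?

After mixing, V = 470 mL + 32 mL = 502 mL.
[Tl⁺] = (5.60×10⁻⁵)(470)/502 = 5.24×10⁻⁵ mol L⁻¹
[Br⁻] = (2.94×10⁻²)(32)/502 = 1.87×10⁻³ mol L⁻¹
Q = [Tl⁺][Br⁻] = 9.83×10⁻⁸
Q = 9.83×10⁻⁸ < Ksp = 1.58×10⁻⁶, so the solution is unsaturated and no precipitate forms.

No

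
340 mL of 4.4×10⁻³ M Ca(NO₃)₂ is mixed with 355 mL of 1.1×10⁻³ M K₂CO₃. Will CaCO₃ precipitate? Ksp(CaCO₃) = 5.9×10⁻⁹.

Yes

The combined volume is 695 mL.
[Ca²⁺] = (4.4×10⁻³)(340)/695 = 2.2×10⁻³ M
[CO₃²⁻] = (1.1×10⁻³)(355)/695 = 5.6×10⁻⁴ M
Q = [Ca²⁺][CO₃²⁻] = 1.2×10⁻⁶
Since Q (1.2×10⁻⁶) exceeds Ksp (5.9×10⁻⁹), CaCO₃ will precipitate.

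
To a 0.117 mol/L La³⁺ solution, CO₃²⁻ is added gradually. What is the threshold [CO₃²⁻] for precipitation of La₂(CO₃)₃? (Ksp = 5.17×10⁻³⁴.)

3.36×10⁻¹¹ M

Each salt precipitates once Q = Ksp for that salt.
La₂(CO₃)₃(s) ⇌ 2 La³⁺(aq) + 3 CO₃²⁻(aq)
Ksp = [La³⁺]^2[CO₃²⁻]^3 = [CO₃²⁻]^3(0.117)^2
[CO₃²⁻]^3 = 5.17×10⁻³⁴ / (0.117)^2 = 3.78×10⁻³²
[CO₃²⁻] = 3.36×10⁻¹¹ mol/L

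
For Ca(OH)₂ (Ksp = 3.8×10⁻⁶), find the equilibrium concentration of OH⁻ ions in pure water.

2.0×10⁻² M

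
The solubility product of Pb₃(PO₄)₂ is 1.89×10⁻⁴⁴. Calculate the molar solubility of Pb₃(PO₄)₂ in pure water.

7.06×10⁻¹⁰ M

Pb₃(PO₄)₂(s) ⇌ 3 Pb²⁺(aq) + 2 PO₄³⁻(aq)
With molar solubility s: [Pb²⁺] = 3s, [PO₄³⁻] = 2s.
Ksp = [Pb²⁺]^3[PO₄³⁻]^2 = (3s)^3 · (2s)^2 = 108s^5
108s^5 = 1.89×10⁻⁴⁴  ⇒  s^5 = 1.75×10⁻⁴⁶
s = 7.06×10⁻¹⁰ M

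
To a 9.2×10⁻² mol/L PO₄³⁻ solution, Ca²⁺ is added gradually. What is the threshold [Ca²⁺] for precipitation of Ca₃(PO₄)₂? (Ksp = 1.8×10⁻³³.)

6.0×10⁻¹¹ M

The threshold for precipitation is Q = Ksp.
Ca₃(PO₄)₂(s) ⇌ 3 Ca²⁺(aq) + 2 PO₄³⁻(aq)
Ksp = [Ca²⁺]^3[PO₄³⁻]^2 = [Ca²⁺]^3(9.2×10⁻²)^2
[Ca²⁺]^3 = 1.8×10⁻³³ / (9.2×10⁻²)^2 = 2.1×10⁻³¹
[Ca²⁺] = 6.0×10⁻¹¹ mol/L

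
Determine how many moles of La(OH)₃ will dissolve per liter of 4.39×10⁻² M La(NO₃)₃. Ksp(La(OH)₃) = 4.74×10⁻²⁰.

3.42×10⁻⁷ M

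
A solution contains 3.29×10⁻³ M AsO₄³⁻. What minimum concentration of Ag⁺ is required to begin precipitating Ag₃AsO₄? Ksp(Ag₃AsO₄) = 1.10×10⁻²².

3.22×10⁻⁷ M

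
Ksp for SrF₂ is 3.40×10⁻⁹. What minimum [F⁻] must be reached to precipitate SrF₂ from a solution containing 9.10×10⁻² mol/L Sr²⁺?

1.93×10⁻⁴ M

A salt starts to precipitate once the ion product Q reaches its Ksp.
SrF₂(s) ⇌ Sr²⁺(aq) + 2 F⁻(aq)
Ksp = [Sr²⁺][F⁻]^2 = [F⁻]^2(9.10×10⁻²)
[F⁻]^2 = 3.40×10⁻⁹ / (9.10×10⁻²) = 3.74×10⁻⁸
[F⁻] = 1.93×10⁻⁴ mol/L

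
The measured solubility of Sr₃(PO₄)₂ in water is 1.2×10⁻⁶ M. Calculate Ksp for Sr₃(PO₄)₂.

Sr₃(PO₄)₂(s) ⇌ 3 Sr²⁺(aq) + 2 PO₄³⁻(aq)
Let s be the molar solubility. Then [Sr²⁺] = 3s and [PO₄³⁻] = 2s.
Ksp = [Sr²⁺]^3[PO₄³⁻]^2 = (3s)^3 · (2s)^2 = 108s^5
Ksp = 108 × (1.2×10⁻⁶)^5 = 2.7×10⁻²⁸

Ksp = 2.7×10⁻²⁸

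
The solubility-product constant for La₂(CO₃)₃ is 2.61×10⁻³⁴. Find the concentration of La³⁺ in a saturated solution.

1.51×10⁻⁷ M

La₂(CO₃)₃(s) ⇌ 2 La³⁺(aq) + 3 CO₃²⁻(aq)
Call the molar solubility s, so that [La³⁺] = 2s and [CO₃²⁻] = 3s.
Ksp = [La³⁺]^2[CO₃²⁻]^3 = (2s)^2 · (3s)^3 = 108s^5 = 2.61×10⁻³⁴
s = 7.53×10⁻⁸ mol/L
[La³⁺] = 2s = 1.51×10⁻⁷ mol/L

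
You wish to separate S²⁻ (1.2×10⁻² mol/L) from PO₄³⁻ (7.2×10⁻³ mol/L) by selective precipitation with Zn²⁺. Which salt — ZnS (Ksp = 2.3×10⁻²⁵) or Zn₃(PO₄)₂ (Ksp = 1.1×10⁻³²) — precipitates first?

ZnS

A salt starts to precipitate once the ion product Q reaches its Ksp.
For ZnS: [Zn²⁺] = (Ksp/[S²⁻]) = 1.9×10⁻²³ mol/L
For Zn₃(PO₄)₂: [Zn²⁺] = (Ksp/[PO₄³⁻]^2)^(1/3) = 6.0×10⁻¹⁰ mol/L
Since ZnS needs less Zn²⁺ to reach saturation, it precipitates first.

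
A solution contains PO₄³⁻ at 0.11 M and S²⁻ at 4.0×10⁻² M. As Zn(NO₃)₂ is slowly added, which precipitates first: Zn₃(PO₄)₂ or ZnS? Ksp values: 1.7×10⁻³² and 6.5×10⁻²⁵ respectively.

ZnS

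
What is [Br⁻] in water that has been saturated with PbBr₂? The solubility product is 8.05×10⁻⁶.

PbBr₂(s) ⇌ Pb²⁺(aq) + 2 Br⁻(aq)
Call the molar solubility s, so that [Pb²⁺] = s and [Br⁻] = 2s.
Ksp = [Pb²⁺][Br⁻]^2 = s · (2s)^2 = 4s^3 = 8.05×10⁻⁶
s = 1.26×10⁻² mol/L
[Br⁻] = 2s = 2.53×10⁻² mol/L

2.53×10⁻² M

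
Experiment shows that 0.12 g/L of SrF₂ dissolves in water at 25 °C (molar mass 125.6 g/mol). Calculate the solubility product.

Convert to molarity: s = 0.12 / 125.6 = 9.554×10⁻⁴ mol/L
SrF₂(s) ⇌ Sr²⁺(aq) + 2 F⁻(aq)
With molar solubility s: [Sr²⁺] = s, [F⁻] = 2s.
Ksp = [Sr²⁺][F⁻]^2 = s · (2s)^2 = 4s^3
Ksp = 4 × (9.554×10⁻⁴)^3 = 3.5×10⁻⁹

Ksp = 3.5×10⁻⁹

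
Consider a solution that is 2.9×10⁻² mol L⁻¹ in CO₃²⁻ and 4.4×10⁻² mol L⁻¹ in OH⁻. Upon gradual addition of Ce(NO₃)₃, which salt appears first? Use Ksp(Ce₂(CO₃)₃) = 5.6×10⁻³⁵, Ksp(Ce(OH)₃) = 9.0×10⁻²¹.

Ce(OH)₃

A salt starts to precipitate once the ion product Q reaches its Ksp.
For Ce₂(CO₃)₃: [Ce³⁺] = (Ksp/[CO₃²⁻]^3)^(1/2) = 1.5×10⁻¹⁵ mol L⁻¹
For Ce(OH)₃: [Ce³⁺] = (Ksp/[OH⁻]^3) = 1.1×10⁻¹⁶ mol L⁻¹
The smaller threshold [Ce³⁺] is reached first, so Ce(OH)₃ precipitates first.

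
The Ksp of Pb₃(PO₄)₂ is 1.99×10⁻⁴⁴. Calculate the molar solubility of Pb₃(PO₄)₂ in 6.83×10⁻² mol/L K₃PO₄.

Pb₃(PO₄)₂(s) ⇌ 3 Pb²⁺(aq) + 2 PO₄³⁻(aq)
PO₄³⁻ is already present at 6.83×10⁻² mol/L. If s mol/L of Pb₃(PO₄)₂ dissolves, [Pb²⁺] = 3s while [PO₄³⁻] ≈ 6.83×10⁻² mol/L.
Ksp = [Pb²⁺]^3[PO₄³⁻]^2 = (3s)^3(6.83×10⁻²)^2
(3s)^3 = 1.99×10⁻⁴⁴ / (6.83×10⁻²)^2 = 4.27×10⁻⁴²
s = 5.41×10⁻¹⁵ mol/L

5.41×10⁻¹⁵ M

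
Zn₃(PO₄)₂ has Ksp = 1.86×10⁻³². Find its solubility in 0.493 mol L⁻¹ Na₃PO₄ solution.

1.42×10⁻¹¹ M

Zn₃(PO₄)₂(s) ⇌ 3 Zn²⁺(aq) + 2 PO₄³⁻(aq)
The solution already contains PO₄³⁻ at 0.493 mol L⁻¹. Let s be the molar solubility of Zn₃(PO₄)₂.
[PO₄³⁻] ≈ 0.493 mol L⁻¹ (common ion dominates); [Zn²⁺] = 3s.
Ksp = [Zn²⁺]^3[PO₄³⁻]^2 = (3s)^3(0.493)^2
(3s)^3 = 1.86×10⁻³² / (0.493)^2 = 7.65×10⁻³²
s = 1.42×10⁻¹¹ mol L⁻¹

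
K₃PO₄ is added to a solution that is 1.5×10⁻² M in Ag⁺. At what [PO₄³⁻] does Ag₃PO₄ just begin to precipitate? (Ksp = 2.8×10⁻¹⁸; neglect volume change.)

A salt starts to precipitate once the ion product Q reaches its Ksp.
Ag₃PO₄(s) ⇌ 3 Ag⁺(aq) + PO₄³⁻(aq)
Ksp = [Ag⁺]^3[PO₄³⁻] = [PO₄³⁻](1.5×10⁻²)^3
[PO₄³⁻] = 2.8×10⁻¹⁸ / (1.5×10⁻²)^3 = 8.3×10⁻¹³
[PO₄³⁻] = 8.3×10⁻¹³ M

8.3×10⁻¹³ M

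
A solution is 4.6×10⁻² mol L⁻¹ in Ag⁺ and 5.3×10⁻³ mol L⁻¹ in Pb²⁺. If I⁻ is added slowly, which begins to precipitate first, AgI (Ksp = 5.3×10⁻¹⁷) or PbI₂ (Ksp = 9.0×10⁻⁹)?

The threshold for precipitation is Q = Ksp.
For AgI: [I⁻] = (Ksp/[Ag⁺]) = 1.2×10⁻¹⁵ mol L⁻¹
For PbI₂: [I⁻] = (Ksp/[Pb²⁺])^(1/2) = 1.3×10⁻³ mol L⁻¹
Since AgI needs less I⁻ to reach saturation, it precipitates first.

AgI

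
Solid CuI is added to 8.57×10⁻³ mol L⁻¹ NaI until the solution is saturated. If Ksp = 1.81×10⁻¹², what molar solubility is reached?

CuI(s) ⇌ Cu⁺(aq) + I⁻(aq)
I⁻ is already present at 8.57×10⁻³ mol L⁻¹. If s mol/L of CuI dissolves, [Cu⁺] = s while [I⁻] ≈ 8.57×10⁻³ mol L⁻¹.
Ksp = [Cu⁺][I⁻] = s(8.57×10⁻³)
s = 1.81×10⁻¹² / (8.57×10⁻³) = 2.11×10⁻¹⁰
s = 2.11×10⁻¹⁰ mol L⁻¹

2.11×10⁻¹⁰ M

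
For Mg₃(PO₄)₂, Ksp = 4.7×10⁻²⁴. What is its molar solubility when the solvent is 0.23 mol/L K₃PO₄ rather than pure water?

Mg₃(PO₄)₂(s) ⇌ 3 Mg²⁺(aq) + 2 PO₄³⁻(aq)
Let s be the solubility of Mg₃(PO₄)₂ here. The common ion gives [PO₄³⁻] ≈ 0.23 mol/L, and [Mg²⁺] = 3s.
Ksp = [Mg²⁺]^3[PO₄³⁻]^2 = (3s)^3(0.23)^2
(3s)^3 = 4.7×10⁻²⁴ / (0.23)^2 = 8.9×10⁻²³
s = 1.5×10⁻⁸ mol/L

1.5×10⁻⁸ M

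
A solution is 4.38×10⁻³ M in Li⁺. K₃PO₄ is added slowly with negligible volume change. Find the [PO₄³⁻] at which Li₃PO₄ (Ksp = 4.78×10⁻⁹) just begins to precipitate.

5.69×10⁻² M

Precipitation begins when Q = Ksp.
Li₃PO₄(s) ⇌ 3 Li⁺(aq) + PO₄³⁻(aq)
Ksp = [Li⁺]^3[PO₄³⁻] = [PO₄³⁻](4.38×10⁻³)^3
[PO₄³⁻] = 4.78×10⁻⁹ / (4.38×10⁻³)^3 = 5.69×10⁻²
[PO₄³⁻] = 5.69×10⁻² M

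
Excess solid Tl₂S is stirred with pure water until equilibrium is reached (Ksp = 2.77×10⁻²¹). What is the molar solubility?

8.85×10⁻⁸ M

Tl₂S(s) ⇌ 2 Tl⁺(aq) + S²⁻(aq)
With molar solubility s: [Tl⁺] = 2s, [S²⁻] = s.
Ksp = [Tl⁺]^2[S²⁻] = (2s)^2 · s = 4s^3
4s^3 = 2.77×10⁻²¹  ⇒  s^3 = 6.93×10⁻²²
Taking the 3rd root, s = 8.85×10⁻⁸ M.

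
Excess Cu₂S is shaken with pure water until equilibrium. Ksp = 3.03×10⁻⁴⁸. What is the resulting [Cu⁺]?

1.82×10⁻¹⁶ M

Cu₂S(s) ⇌ 2 Cu⁺(aq) + S²⁻(aq)
With molar solubility s: [Cu⁺] = 2s, [S²⁻] = s.
Ksp = [Cu⁺]^2[S²⁻] = (2s)^2 · s = 4s^3 = 3.03×10⁻⁴⁸
s = 9.12×10⁻¹⁷ mol/L
[Cu⁺] = 2s = 1.82×10⁻¹⁶ mol/L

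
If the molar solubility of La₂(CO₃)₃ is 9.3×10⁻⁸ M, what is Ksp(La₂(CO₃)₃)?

La₂(CO₃)₃(s) ⇌ 2 La³⁺(aq) + 3 CO₃²⁻(aq)
Call the molar solubility s, so that [La³⁺] = 2s and [CO₃²⁻] = 3s.
Ksp = [La³⁺]^2[CO₃²⁻]^3 = (2s)^2 · (3s)^3 = 108s^5
Ksp = 108 × (9.3×10⁻⁸)^5 = 7.5×10⁻³⁴

Ksp = 7.5×10⁻³⁴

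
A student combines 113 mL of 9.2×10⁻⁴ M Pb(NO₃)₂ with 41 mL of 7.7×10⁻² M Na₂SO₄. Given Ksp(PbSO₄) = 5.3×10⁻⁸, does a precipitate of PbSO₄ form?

After mixing, V = 113 mL + 41 mL = 154 mL.
[Pb²⁺] = (9.2×10⁻⁴)(113)/154 = 6.8×10⁻⁴ M
[SO₄²⁻] = (7.7×10⁻²)(41)/154 = 2.1×10⁻² M
Q = [Pb²⁺][SO₄²⁻] = 1.4×10⁻⁵
Q = 1.4×10⁻⁵ > Ksp = 5.3×10⁻⁸, so the solution is supersaturated and PbSO₄ precipitates.

Yes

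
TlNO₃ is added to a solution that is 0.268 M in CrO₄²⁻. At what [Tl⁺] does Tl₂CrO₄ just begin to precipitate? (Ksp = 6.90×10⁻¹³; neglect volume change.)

1.60×10⁻⁶ M

Precipitation begins when Q = Ksp.
Tl₂CrO₄(s) ⇌ 2 Tl⁺(aq) + CrO₄²⁻(aq)
Ksp = [Tl⁺]^2[CrO₄²⁻] = [Tl⁺]^2(0.268)
[Tl⁺]^2 = 6.90×10⁻¹³ / (0.268) = 2.57×10⁻¹²
[Tl⁺] = 1.60×10⁻⁶ M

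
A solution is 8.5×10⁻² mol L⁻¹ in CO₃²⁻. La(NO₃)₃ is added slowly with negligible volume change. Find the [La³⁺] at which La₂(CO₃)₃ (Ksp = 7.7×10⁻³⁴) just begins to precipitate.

1.1×10⁻¹⁵ M

Precipitation of each salt begins when its ion product equals Ksp.
La₂(CO₃)₃(s) ⇌ 2 La³⁺(aq) + 3 CO₃²⁻(aq)
Ksp = [La³⁺]^2[CO₃²⁻]^3 = [La³⁺]^2(8.5×10⁻²)^3
[La³⁺]^2 = 7.7×10⁻³⁴ / (8.5×10⁻²)^3 = 1.3×10⁻³⁰
[La³⁺] = 1.1×10⁻¹⁵ mol L⁻¹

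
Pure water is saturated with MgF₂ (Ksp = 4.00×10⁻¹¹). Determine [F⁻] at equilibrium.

4.31×10⁻⁴ M

MgF₂(s) ⇌ Mg²⁺(aq) + 2 F⁻(aq)
Call the molar solubility s, so that [Mg²⁺] = s and [F⁻] = 2s.
Ksp = [Mg²⁺][F⁻]^2 = s · (2s)^2 = 4s^3 = 4.00×10⁻¹¹
s = 2.15×10⁻⁴ mol L⁻¹
[F⁻] = 2s = 4.31×10⁻⁴ mol L⁻¹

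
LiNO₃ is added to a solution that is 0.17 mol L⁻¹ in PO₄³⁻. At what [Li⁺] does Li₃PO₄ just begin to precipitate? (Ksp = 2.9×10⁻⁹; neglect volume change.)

2.6×10⁻³ M

Precipitation begins when Q = Ksp.
Li₃PO₄(s) ⇌ 3 Li⁺(aq) + PO₄³⁻(aq)
Ksp = [Li⁺]^3[PO₄³⁻] = [Li⁺]^3(0.17)
[Li⁺]^3 = 2.9×10⁻⁹ / (0.17) = 1.7×10⁻⁸
[Li⁺] = 2.6×10⁻³ mol L⁻¹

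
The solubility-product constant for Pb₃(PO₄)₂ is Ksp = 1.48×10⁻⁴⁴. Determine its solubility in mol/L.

6.72×10⁻¹⁰ M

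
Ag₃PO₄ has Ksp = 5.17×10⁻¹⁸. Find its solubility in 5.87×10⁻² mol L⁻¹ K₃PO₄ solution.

1.48×10⁻⁶ M

Ag₃PO₄(s) ⇌ 3 Ag⁺(aq) + PO₄³⁻(aq)
With PO₄³⁻ already at 5.87×10⁻² mol L⁻¹ and s small, take [PO₄³⁻] ≈ 5.87×10⁻² mol L⁻¹ and [Ag⁺] = 3s.
Ksp = [Ag⁺]^3[PO₄³⁻] = (3s)^3(5.87×10⁻²)
(3s)^3 = 5.17×10⁻¹⁸ / (5.87×10⁻²) = 8.81×10⁻¹⁷
s = 1.48×10⁻⁶ mol L⁻¹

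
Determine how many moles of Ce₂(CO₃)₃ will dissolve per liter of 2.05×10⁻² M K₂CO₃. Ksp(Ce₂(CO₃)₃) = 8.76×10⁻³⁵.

1.59×10⁻¹⁵ M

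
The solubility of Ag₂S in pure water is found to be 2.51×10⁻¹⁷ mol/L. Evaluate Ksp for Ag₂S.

Ag₂S(s) ⇌ 2 Ag⁺(aq) + S²⁻(aq)
Call the molar solubility s, so that [Ag⁺] = 2s and [S²⁻] = s.
Ksp = [Ag⁺]^2[S²⁻] = (2s)^2 · s = 4s^3
Ksp = 4 × (2.51×10⁻¹⁷)^3 = 6.33×10⁻⁵⁰

Ksp = 6.33×10⁻⁵⁰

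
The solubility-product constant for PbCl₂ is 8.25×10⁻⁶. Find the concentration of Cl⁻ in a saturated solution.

PbCl₂(s) ⇌ Pb²⁺(aq) + 2 Cl⁻(aq)
Call the molar solubility s, so that [Pb²⁺] = s and [Cl⁻] = 2s.
Ksp = [Pb²⁺][Cl⁻]^2 = s · (2s)^2 = 4s^3 = 8.25×10⁻⁶
s = 1.27×10⁻² mol/L
[Cl⁻] = 2s = 2.55×10⁻² mol/L

2.55×10⁻² M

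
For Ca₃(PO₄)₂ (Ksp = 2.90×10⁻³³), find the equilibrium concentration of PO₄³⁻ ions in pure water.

2.44×10⁻⁷ M

Ca₃(PO₄)₂(s) ⇌ 3 Ca²⁺(aq) + 2 PO₄³⁻(aq)
With molar solubility s: [Ca²⁺] = 3s, [PO₄³⁻] = 2s.
Ksp = [Ca²⁺]^3[PO₄³⁻]^2 = (3s)^3 · (2s)^2 = 108s^5 = 2.90×10⁻³³
s = 1.22×10⁻⁷ M
[PO₄³⁻] = 2s = 2.44×10⁻⁷ M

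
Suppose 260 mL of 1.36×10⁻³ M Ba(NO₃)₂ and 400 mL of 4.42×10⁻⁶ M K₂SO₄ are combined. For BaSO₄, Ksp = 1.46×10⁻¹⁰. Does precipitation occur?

The combined volume is 660 mL.
[Ba²⁺] = (1.36×10⁻³)(260)/660 = 5.36×10⁻⁴ M
[SO₄²⁻] = (4.42×10⁻⁶)(400)/660 = 2.68×10⁻⁶ M
Q = [Ba²⁺][SO₄²⁻] = 1.44×10⁻⁹
Q = 1.44×10⁻⁹ > Ksp = 1.46×10⁻¹⁰, so the solution is supersaturated and BaSO₄ precipitates.

Yes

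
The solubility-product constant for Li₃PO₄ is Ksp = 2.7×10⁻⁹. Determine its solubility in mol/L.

3.2×10⁻³ M

Li₃PO₄(s) ⇌ 3 Li⁺(aq) + PO₄³⁻(aq)
For each mole of Li₃PO₄ that dissolves per liter, [Li⁺] = 3s and [PO₄³⁻] = s; let s denote this solubility.
Ksp = [Li⁺]^3[PO₄³⁻] = (3s)^3 · s = 27s^4
27s^4 = 2.7×10⁻⁹  ⇒  s^4 = 1.0×10⁻¹⁰
s = (1.0×10⁻¹⁰)^(1/4) = 3.2×10⁻³ M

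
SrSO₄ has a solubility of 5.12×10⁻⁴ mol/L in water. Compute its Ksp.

Ksp = 2.62×10⁻⁷

SrSO₄(s) ⇌ Sr²⁺(aq) + SO₄²⁻(aq)
Call the molar solubility s, so that [Sr²⁺] = s and [SO₄²⁻] = s.
Ksp = [Sr²⁺][SO₄²⁻] = s · s = s^2
Ksp = (5.12×10⁻⁴)^2 = 2.62×10⁻⁷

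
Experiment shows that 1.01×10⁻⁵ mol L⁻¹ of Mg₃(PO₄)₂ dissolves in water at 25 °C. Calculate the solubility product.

Ksp = 1.14×10⁻²³

Mg₃(PO₄)₂(s) ⇌ 3 Mg²⁺(aq) + 2 PO₄³⁻(aq)
For each mole of Mg₃(PO₄)₂ that dissolves per liter, [Mg²⁺] = 3s and [PO₄³⁻] = 2s; let s denote this solubility.
Ksp = [Mg²⁺]^3[PO₄³⁻]^2 = (3s)^3 · (2s)^2 = 108s^5
Ksp = 108 × (1.01×10⁻⁵)^5 = 1.14×10⁻²³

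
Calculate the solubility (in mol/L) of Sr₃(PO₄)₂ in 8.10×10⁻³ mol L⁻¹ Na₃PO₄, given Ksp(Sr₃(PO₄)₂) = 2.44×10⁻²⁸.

5.16×10⁻⁹ M

Sr₃(PO₄)₂(s) ⇌ 3 Sr²⁺(aq) + 2 PO₄³⁻(aq)
Let s be the solubility of Sr₃(PO₄)₂ here. The common ion gives [PO₄³⁻] ≈ 8.10×10⁻³ mol L⁻¹, and [Sr²⁺] = 3s.
Ksp = [Sr²⁺]^3[PO₄³⁻]^2 = (3s)^3(8.10×10⁻³)^2
(3s)^3 = 2.44×10⁻²⁸ / (8.10×10⁻³)^2 = 3.72×10⁻²⁴
s = 5.16×10⁻⁹ mol L⁻¹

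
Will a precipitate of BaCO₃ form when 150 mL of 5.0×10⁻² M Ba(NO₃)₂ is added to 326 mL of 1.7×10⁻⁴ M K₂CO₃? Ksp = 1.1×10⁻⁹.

Total volume after mixing = 150 + 326 = 476 mL.
[Ba²⁺] = (5.0×10⁻²)(150)/476 = 1.6×10⁻² M
[CO₃²⁻] = (1.7×10⁻⁴)(326)/476 = 1.2×10⁻⁴ M
Q = [Ba²⁺][CO₃²⁻] = 1.8×10⁻⁶
Because Q > Ksp (1.8×10⁻⁶ vs 1.1×10⁻⁹), a precipitate of BaCO₃ forms.

Yes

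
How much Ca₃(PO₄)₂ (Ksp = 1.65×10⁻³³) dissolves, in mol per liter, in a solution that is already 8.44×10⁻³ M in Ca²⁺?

Ca₃(PO₄)₂(s) ⇌ 3 Ca²⁺(aq) + 2 PO₄³⁻(aq)
Let s be the solubility of Ca₃(PO₄)₂ here. The common ion gives [Ca²⁺] ≈ 8.44×10⁻³ M, and [PO₄³⁻] = 2s.
Ksp = [Ca²⁺]^3[PO₄³⁻]^2 = (8.44×10⁻³)^3(2s)^2
(2s)^2 = 1.65×10⁻³³ / (8.44×10⁻³)^3 = 2.74×10⁻²⁷
s = 2.62×10⁻¹⁴ M

2.62×10⁻¹⁴ M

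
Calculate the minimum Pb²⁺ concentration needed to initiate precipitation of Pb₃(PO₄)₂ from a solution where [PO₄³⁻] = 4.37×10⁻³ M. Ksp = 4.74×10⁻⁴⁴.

1.35×10⁻¹³ M

Precipitation begins when Q = Ksp.
Pb₃(PO₄)₂(s) ⇌ 3 Pb²⁺(aq) + 2 PO₄³⁻(aq)
Ksp = [Pb²⁺]^3[PO₄³⁻]^2 = [Pb²⁺]^3(4.37×10⁻³)^2
[Pb²⁺]^3 = 4.74×10⁻⁴⁴ / (4.37×10⁻³)^2 = 2.48×10⁻³⁹
[Pb²⁺] = 1.35×10⁻¹³ M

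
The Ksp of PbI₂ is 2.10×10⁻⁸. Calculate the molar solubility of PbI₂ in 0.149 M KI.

PbI₂(s) ⇌ Pb²⁺(aq) + 2 I⁻(aq)
The solution already contains I⁻ at 0.149 M. Let s be the molar solubility of PbI₂.
[I⁻] ≈ 0.149 M (common ion dominates); [Pb²⁺] = s.
Ksp = [Pb²⁺][I⁻]^2 = s(0.149)^2
s = 2.10×10⁻⁸ / (0.149)^2 = 9.46×10⁻⁷
s = 9.46×10⁻⁷ M

9.46×10⁻⁷ M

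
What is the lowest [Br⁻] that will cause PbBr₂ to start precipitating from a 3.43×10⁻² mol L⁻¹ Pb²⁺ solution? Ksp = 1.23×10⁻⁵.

1.89×10⁻² M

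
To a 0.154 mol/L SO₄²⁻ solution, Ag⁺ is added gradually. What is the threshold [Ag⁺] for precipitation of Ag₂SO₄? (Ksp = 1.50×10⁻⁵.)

Precipitation of each salt begins when its ion product equals Ksp.
Ag₂SO₄(s) ⇌ 2 Ag⁺(aq) + SO₄²⁻(aq)
Ksp = [Ag⁺]^2[SO₄²⁻] = [Ag⁺]^2(0.154)
[Ag⁺]^2 = 1.50×10⁻⁵ / (0.154) = 9.74×10⁻⁵
[Ag⁺] = 9.87×10⁻³ mol/L

9.87×10⁻³ M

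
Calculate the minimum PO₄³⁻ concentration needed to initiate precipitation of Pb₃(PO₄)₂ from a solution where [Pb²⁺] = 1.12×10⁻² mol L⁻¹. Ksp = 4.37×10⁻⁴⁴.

1.76×10⁻¹⁹ M

A salt starts to precipitate once the ion product Q reaches its Ksp.
Pb₃(PO₄)₂(s) ⇌ 3 Pb²⁺(aq) + 2 PO₄³⁻(aq)
Ksp = [Pb²⁺]^3[PO₄³⁻]^2 = [PO₄³⁻]^2(1.12×10⁻²)^3
[PO₄³⁻]^2 = 4.37×10⁻⁴⁴ / (1.12×10⁻²)^3 = 3.11×10⁻³⁸
[PO₄³⁻] = 1.76×10⁻¹⁹ mol L⁻¹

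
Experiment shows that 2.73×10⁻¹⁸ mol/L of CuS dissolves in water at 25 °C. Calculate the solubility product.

CuS(s) ⇌ Cu²⁺(aq) + S²⁻(aq)
With molar solubility s: [Cu²⁺] = s, [S²⁻] = s.
Ksp = [Cu²⁺][S²⁻] = s · s = s^2
Ksp = (2.73×10⁻¹⁸)^2 = 7.45×10⁻³⁶

Ksp = 7.45×10⁻³⁶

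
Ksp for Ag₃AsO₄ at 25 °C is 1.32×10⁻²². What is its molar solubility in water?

1.49×10⁻⁶ M

Ag₃AsO₄(s) ⇌ 3 Ag⁺(aq) + AsO₄³⁻(aq)
Let s be the molar solubility. Then [Ag⁺] = 3s and [AsO₄³⁻] = s.
Ksp = [Ag⁺]^3[AsO₄³⁻] = (3s)^3 · s = 27s^4
27s^4 = 1.32×10⁻²²  ⇒  s^4 = 4.89×10⁻²⁴
Taking the 4th root, s = 1.49×10⁻⁶ M.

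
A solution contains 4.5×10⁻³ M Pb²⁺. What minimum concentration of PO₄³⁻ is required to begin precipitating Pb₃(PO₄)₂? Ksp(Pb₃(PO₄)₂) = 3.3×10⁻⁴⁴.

Each salt precipitates once Q = Ksp for that salt.
Pb₃(PO₄)₂(s) ⇌ 3 Pb²⁺(aq) + 2 PO₄³⁻(aq)
Ksp = [Pb²⁺]^3[PO₄³⁻]^2 = [PO₄³⁻]^2(4.5×10⁻³)^3
[PO₄³⁻]^2 = 3.3×10⁻⁴⁴ / (4.5×10⁻³)^3 = 3.6×10⁻³⁷
[PO₄³⁻] = 6.0×10⁻¹⁹ M

6.0×10⁻¹⁹ M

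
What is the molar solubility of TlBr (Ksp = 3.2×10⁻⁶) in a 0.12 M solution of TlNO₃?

2.7×10⁻⁵ M

TlBr(s) ⇌ Tl⁺(aq) + Br⁻(aq)
Tl⁺ is already present at 0.12 M. If s mol/L of TlBr dissolves, [Br⁻] = s while [Tl⁺] ≈ 0.12 M.
Ksp = [Tl⁺][Br⁻] = (0.12)s
s = 3.2×10⁻⁶ / (0.12) = 2.7×10⁻⁵
s = 2.7×10⁻⁵ M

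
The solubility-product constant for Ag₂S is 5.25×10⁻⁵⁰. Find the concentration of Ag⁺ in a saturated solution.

Ag₂S(s) ⇌ 2 Ag⁺(aq) + S²⁻(aq)
Let s be the molar solubility. Then [Ag⁺] = 2s and [S²⁻] = s.
Ksp = [Ag⁺]^2[S²⁻] = (2s)^2 · s = 4s^3 = 5.25×10⁻⁵⁰
s = 2.36×10⁻¹⁷ mol L⁻¹
[Ag⁺] = 2s = 4.72×10⁻¹⁷ mol L⁻¹

4.72×10⁻¹⁷ M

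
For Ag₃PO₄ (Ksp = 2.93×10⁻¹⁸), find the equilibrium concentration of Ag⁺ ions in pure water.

Ag₃PO₄(s) ⇌ 3 Ag⁺(aq) + PO₄³⁻(aq)
With molar solubility s: [Ag⁺] = 3s, [PO₄³⁻] = s.
Ksp = [Ag⁺]^3[PO₄³⁻] = (3s)^3 · s = 27s^4 = 2.93×10⁻¹⁸
s = 1.81×10⁻⁵ mol/L
[Ag⁺] = 3s = 5.44×10⁻⁵ mol/L

5.44×10⁻⁵ M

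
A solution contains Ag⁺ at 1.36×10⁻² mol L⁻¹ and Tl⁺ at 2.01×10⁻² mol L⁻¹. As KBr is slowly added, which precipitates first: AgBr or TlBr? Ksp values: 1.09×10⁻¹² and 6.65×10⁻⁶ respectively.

AgBr

A salt starts to precipitate once the ion product Q reaches its Ksp.
For AgBr: [Br⁻] = (Ksp/[Ag⁺]) = 8.01×10⁻¹¹ mol L⁻¹
For TlBr: [Br⁻] = (Ksp/[Tl⁺]) = 3.31×10⁻⁴ mol L⁻¹
The smaller threshold [Br⁻] is reached first, so AgBr precipitates first.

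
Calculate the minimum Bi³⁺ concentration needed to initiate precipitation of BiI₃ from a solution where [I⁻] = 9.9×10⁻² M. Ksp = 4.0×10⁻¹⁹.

A salt starts to precipitate once the ion product Q reaches its Ksp.
BiI₃(s) ⇌ Bi³⁺(aq) + 3 I⁻(aq)
Ksp = [Bi³⁺][I⁻]^3 = [Bi³⁺](9.9×10⁻²)^3
[Bi³⁺] = 4.0×10⁻¹⁹ / (9.9×10⁻²)^3 = 4.1×10⁻¹⁶
[Bi³⁺] = 4.1×10⁻¹⁶ M

4.1×10⁻¹⁶ M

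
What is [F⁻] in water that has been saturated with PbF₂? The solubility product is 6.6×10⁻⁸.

5.1×10⁻³ M

PbF₂(s) ⇌ Pb²⁺(aq) + 2 F⁻(aq)
Call the molar solubility s, so that [Pb²⁺] = s and [F⁻] = 2s.
Ksp = [Pb²⁺][F⁻]^2 = s · (2s)^2 = 4s^3 = 6.6×10⁻⁸
s = 2.5×10⁻³ M
[F⁻] = 2s = 5.1×10⁻³ M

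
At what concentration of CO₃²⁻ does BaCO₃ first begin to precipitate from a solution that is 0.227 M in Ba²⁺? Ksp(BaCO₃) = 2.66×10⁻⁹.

1.17×10⁻⁸ M

Precipitation begins when Q = Ksp.
BaCO₃(s) ⇌ Ba²⁺(aq) + CO₃²⁻(aq)
Ksp = [Ba²⁺][CO₃²⁻] = [CO₃²⁻](0.227)
[CO₃²⁻] = 2.66×10⁻⁹ / (0.227) = 1.17×10⁻⁸
[CO₃²⁻] = 1.17×10⁻⁸ M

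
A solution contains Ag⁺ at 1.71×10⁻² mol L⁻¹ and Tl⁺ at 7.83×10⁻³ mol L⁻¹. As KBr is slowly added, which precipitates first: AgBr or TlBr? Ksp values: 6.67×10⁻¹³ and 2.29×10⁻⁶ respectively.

Each salt precipitates once Q = Ksp for that salt.
For AgBr: [Br⁻] = (Ksp/[Ag⁺]) = 3.90×10⁻¹¹ mol L⁻¹
For TlBr: [Br⁻] = (Ksp/[Tl⁺]) = 2.92×10⁻⁴ mol L⁻¹
The smaller threshold [Br⁻] is reached first, so AgBr precipitates first.

AgBr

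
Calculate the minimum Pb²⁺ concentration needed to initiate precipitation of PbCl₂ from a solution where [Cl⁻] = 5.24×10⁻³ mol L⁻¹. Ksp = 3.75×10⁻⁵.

1.37 M

A salt starts to precipitate once the ion product Q reaches its Ksp.
PbCl₂(s) ⇌ Pb²⁺(aq) + 2 Cl⁻(aq)
Ksp = [Pb²⁺][Cl⁻]^2 = [Pb²⁺](5.24×10⁻³)^2
[Pb²⁺] = 3.75×10⁻⁵ / (5.24×10⁻³)^2 = 1.37
[Pb²⁺] = 1.37 mol L⁻¹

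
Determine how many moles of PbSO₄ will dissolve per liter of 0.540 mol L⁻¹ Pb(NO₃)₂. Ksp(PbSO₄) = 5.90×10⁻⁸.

PbSO₄(s) ⇌ Pb²⁺(aq) + SO₄²⁻(aq)
Let s be the solubility of PbSO₄ here. The common ion gives [Pb²⁺] ≈ 0.540 mol L⁻¹, and [SO₄²⁻] = s.
Ksp = [Pb²⁺][SO₄²⁻] = (0.540)s
s = 5.90×10⁻⁸ / (0.540) = 1.09×10⁻⁷
s = 1.09×10⁻⁷ mol L⁻¹

1.09×10⁻⁷ M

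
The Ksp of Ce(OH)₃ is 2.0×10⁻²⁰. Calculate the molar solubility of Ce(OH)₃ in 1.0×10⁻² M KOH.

Ce(OH)₃(s) ⇌ Ce³⁺(aq) + 3 OH⁻(aq)
OH⁻ is already present at 1.0×10⁻² M. If s mol/L of Ce(OH)₃ dissolves, [Ce³⁺] = s while [OH⁻] ≈ 1.0×10⁻² M.
Ksp = [Ce³⁺][OH⁻]^3 = s(1.0×10⁻²)^3
s = 2.0×10⁻²⁰ / (1.0×10⁻²)^3 = 2.0×10⁻¹⁴
s = 2.0×10⁻¹⁴ M

2.0×10⁻¹⁴ M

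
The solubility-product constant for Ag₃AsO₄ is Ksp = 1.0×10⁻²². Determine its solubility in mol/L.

Ag₃AsO₄(s) ⇌ 3 Ag⁺(aq) + AsO₄³⁻(aq)
With molar solubility s: [Ag⁺] = 3s, [AsO₄³⁻] = s.
Ksp = [Ag⁺]^3[AsO₄³⁻] = (3s)^3 · s = 27s^4
27s^4 = 1.0×10⁻²²  ⇒  s^4 = 3.7×10⁻²⁴
s = (3.7×10⁻²⁴)^(1/4) = 1.4×10⁻⁶ mol/L

1.4×10⁻⁶ M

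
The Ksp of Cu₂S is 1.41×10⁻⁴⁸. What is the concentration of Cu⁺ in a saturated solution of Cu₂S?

1.41×10⁻¹⁶ M

Cu₂S(s) ⇌ 2 Cu⁺(aq) + S²⁻(aq)
Let s be the molar solubility. Then [Cu⁺] = 2s and [S²⁻] = s.
Ksp = [Cu⁺]^2[S²⁻] = (2s)^2 · s = 4s^3 = 1.41×10⁻⁴⁸
s = 7.06×10⁻¹⁷ mol/L
[Cu⁺] = 2s = 1.41×10⁻¹⁶ mol/L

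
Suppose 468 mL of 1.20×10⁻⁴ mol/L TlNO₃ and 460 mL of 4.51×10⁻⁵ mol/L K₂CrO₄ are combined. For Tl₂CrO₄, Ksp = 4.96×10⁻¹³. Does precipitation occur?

No

After mixing, V = 468 mL + 460 mL = 928 mL.
[Tl⁺] = (1.20×10⁻⁴)(468)/928 = 6.05×10⁻⁵ mol/L
[CrO₄²⁻] = (4.51×10⁻⁵)(460)/928 = 2.24×10⁻⁵ mol/L
Q = [Tl⁺]^2[CrO₄²⁻] = 8.19×10⁻¹⁴
Q < Ksp (8.19×10⁻¹⁴ vs 4.96×10⁻¹³); the solution remains unsaturated and no precipitate forms.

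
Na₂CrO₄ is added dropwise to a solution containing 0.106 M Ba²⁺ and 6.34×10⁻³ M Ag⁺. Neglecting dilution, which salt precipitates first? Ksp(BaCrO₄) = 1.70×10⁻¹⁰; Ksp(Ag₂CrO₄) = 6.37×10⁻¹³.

Precipitation of each salt begins when its ion product equals Ksp.
For BaCrO₄: [CrO₄²⁻] = (Ksp/[Ba²⁺]) = 1.60×10⁻⁹ M
For Ag₂CrO₄: [CrO₄²⁻] = (Ksp/[Ag⁺]^2) = 1.58×10⁻⁸ M
BaCrO₄ requires the lower [CrO₄²⁻], so it precipitates first.

BaCrO₄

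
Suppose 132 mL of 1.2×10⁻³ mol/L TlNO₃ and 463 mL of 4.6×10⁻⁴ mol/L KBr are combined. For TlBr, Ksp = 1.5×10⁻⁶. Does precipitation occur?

No

After mixing, V = 132 mL + 463 mL = 595 mL.
[Tl⁺] = (1.2×10⁻³)(132)/595 = 2.7×10⁻⁴ mol/L
[Br⁻] = (4.6×10⁻⁴)(463)/595 = 3.6×10⁻⁴ mol/L
Q = [Tl⁺][Br⁻] = 9.5×10⁻⁸
Q = 9.5×10⁻⁸ < Ksp = 1.5×10⁻⁶, so the solution is unsaturated and no precipitate forms.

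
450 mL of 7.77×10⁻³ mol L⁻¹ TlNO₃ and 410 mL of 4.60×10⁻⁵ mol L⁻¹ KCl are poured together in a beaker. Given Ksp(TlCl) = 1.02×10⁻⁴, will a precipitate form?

Total volume after mixing = 450 + 410 = 860 mL.
[Tl⁺] = (7.77×10⁻³)(450)/860 = 4.07×10⁻³ mol L⁻¹
[Cl⁻] = (4.60×10⁻⁵)(410)/860 = 2.19×10⁻⁵ mol L⁻¹
Q = [Tl⁺][Cl⁻] = 8.92×10⁻⁸
Q < Ksp (8.92×10⁻⁸ vs 1.02×10⁻⁴); the solution remains unsaturated and no precipitate forms.

No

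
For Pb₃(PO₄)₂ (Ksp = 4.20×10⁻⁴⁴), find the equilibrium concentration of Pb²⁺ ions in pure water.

2.48×10⁻⁹ M

Pb₃(PO₄)₂(s) ⇌ 3 Pb²⁺(aq) + 2 PO₄³⁻(aq)
If s mol/L of Pb₃(PO₄)₂ dissolves, [Pb²⁺] = 3s and [PO₄³⁻] = 2s.
Ksp = [Pb²⁺]^3[PO₄³⁻]^2 = (3s)^3 · (2s)^2 = 108s^5 = 4.20×10⁻⁴⁴
s = 8.28×10⁻¹⁰ mol/L
[Pb²⁺] = 3s = 2.48×10⁻⁹ mol/L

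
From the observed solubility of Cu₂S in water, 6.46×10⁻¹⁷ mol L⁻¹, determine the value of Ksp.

Ksp = 1.08×10⁻⁴⁸

Cu₂S(s) ⇌ 2 Cu⁺(aq) + S²⁻(aq)
For each mole of Cu₂S that dissolves per liter, [Cu⁺] = 2s and [S²⁻] = s; let s denote this solubility.
Ksp = [Cu⁺]^2[S²⁻] = (2s)^2 · s = 4s^3
Ksp = 4 × (6.46×10⁻¹⁷)^3 = 1.08×10⁻⁴⁸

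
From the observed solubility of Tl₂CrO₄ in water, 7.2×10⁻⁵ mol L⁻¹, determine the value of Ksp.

Ksp = 1.5×10⁻¹²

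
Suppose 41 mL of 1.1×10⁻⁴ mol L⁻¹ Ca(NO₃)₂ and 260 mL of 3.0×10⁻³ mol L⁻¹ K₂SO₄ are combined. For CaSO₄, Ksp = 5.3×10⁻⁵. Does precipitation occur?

Total volume after mixing = 41 + 260 = 301 mL.
[Ca²⁺] = (1.1×10⁻⁴)(41)/301 = 1.5×10⁻⁵ mol L⁻¹
[SO₄²⁻] = (3.0×10⁻³)(260)/301 = 2.6×10⁻³ mol L⁻¹
Q = [Ca²⁺][SO₄²⁻] = 3.9×10⁻⁸
Q < Ksp (3.9×10⁻⁸ vs 5.3×10⁻⁵); the solution remains unsaturated and no precipitate forms.

No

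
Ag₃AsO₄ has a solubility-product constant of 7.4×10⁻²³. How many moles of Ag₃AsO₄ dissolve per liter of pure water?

Ag₃AsO₄(s) ⇌ 3 Ag⁺(aq) + AsO₄³⁻(aq)
If s mol/L of Ag₃AsO₄ dissolves, [Ag⁺] = 3s and [AsO₄³⁻] = s.
Ksp = [Ag⁺]^3[AsO₄³⁻] = (3s)^3 · s = 27s^4
27s^4 = 7.4×10⁻²³  ⇒  s^4 = 2.7×10⁻²⁴
s = 1.3×10⁻⁶ mol L⁻¹

1.3×10⁻⁶ M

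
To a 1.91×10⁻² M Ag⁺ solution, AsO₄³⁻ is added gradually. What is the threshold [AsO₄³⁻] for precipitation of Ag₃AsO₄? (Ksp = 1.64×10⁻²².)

2.35×10⁻¹⁷ M

Precipitation of each salt begins when its ion product equals Ksp.
Ag₃AsO₄(s) ⇌ 3 Ag⁺(aq) + AsO₄³⁻(aq)
Ksp = [Ag⁺]^3[AsO₄³⁻] = [AsO₄³⁻](1.91×10⁻²)^3
[AsO₄³⁻] = 1.64×10⁻²² / (1.91×10⁻²)^3 = 2.35×10⁻¹⁷
[AsO₄³⁻] = 2.35×10⁻¹⁷ M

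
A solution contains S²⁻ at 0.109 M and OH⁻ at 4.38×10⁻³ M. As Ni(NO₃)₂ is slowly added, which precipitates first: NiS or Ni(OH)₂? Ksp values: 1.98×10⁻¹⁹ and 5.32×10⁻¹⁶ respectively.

NiS

Precipitation of each salt begins when its ion product equals Ksp.
For NiS: [Ni²⁺] = (Ksp/[S²⁻]) = 1.82×10⁻¹⁸ M
For Ni(OH)₂: [Ni²⁺] = (Ksp/[OH⁻]^2) = 2.77×10⁻¹¹ M
NiS requires the lower [Ni²⁺], so it precipitates first.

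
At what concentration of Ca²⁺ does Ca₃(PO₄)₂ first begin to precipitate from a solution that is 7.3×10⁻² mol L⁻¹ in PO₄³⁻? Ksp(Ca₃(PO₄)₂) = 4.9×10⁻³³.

9.7×10⁻¹¹ M

A salt starts to precipitate once the ion product Q reaches its Ksp.
Ca₃(PO₄)₂(s) ⇌ 3 Ca²⁺(aq) + 2 PO₄³⁻(aq)
Ksp = [Ca²⁺]^3[PO₄³⁻]^2 = [Ca²⁺]^3(7.3×10⁻²)^2
[Ca²⁺]^3 = 4.9×10⁻³³ / (7.3×10⁻²)^2 = 9.2×10⁻³¹
[Ca²⁺] = 9.7×10⁻¹¹ mol L⁻¹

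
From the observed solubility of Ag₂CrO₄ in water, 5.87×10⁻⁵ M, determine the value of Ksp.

Ag₂CrO₄(s) ⇌ 2 Ag⁺(aq) + CrO₄²⁻(aq)
If s mol/L of Ag₂CrO₄ dissolves, [Ag⁺] = 2s and [CrO₄²⁻] = s.
Ksp = [Ag⁺]^2[CrO₄²⁻] = (2s)^2 · s = 4s^3
Ksp = 4 × (5.87×10⁻⁵)^3 = 8.09×10⁻¹³

Ksp = 8.09×10⁻¹³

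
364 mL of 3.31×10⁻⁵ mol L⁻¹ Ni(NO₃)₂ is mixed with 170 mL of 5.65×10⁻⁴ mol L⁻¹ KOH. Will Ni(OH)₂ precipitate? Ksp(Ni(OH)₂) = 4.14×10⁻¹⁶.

After mixing, V = 364 mL + 170 mL = 534 mL.
[Ni²⁺] = (3.31×10⁻⁵)(364)/534 = 2.26×10⁻⁵ mol L⁻¹
[OH⁻] = (5.65×10⁻⁴)(170)/534 = 1.80×10⁻⁴ mol L⁻¹
Q = [Ni²⁺][OH⁻]^2 = 7.30×10⁻¹³
Q = 7.30×10⁻¹³ > Ksp = 4.14×10⁻¹⁶, so the solution is supersaturated and Ni(OH)₂ precipitates.

Yes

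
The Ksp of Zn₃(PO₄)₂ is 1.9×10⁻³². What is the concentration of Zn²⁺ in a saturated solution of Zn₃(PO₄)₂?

5.3×10⁻⁷ M

Zn₃(PO₄)₂(s) ⇌ 3 Zn²⁺(aq) + 2 PO₄³⁻(aq)
With molar solubility s: [Zn²⁺] = 3s, [PO₄³⁻] = 2s.
Ksp = [Zn²⁺]^3[PO₄³⁻]^2 = (3s)^3 · (2s)^2 = 108s^5 = 1.9×10⁻³²
s = 1.8×10⁻⁷ M
[Zn²⁺] = 3s = 5.3×10⁻⁷ M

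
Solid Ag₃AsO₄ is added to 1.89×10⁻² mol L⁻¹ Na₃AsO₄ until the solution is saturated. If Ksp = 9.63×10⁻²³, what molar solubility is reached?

Ag₃AsO₄(s) ⇌ 3 Ag⁺(aq) + AsO₄³⁻(aq)
The solution already contains AsO₄³⁻ at 1.89×10⁻² mol L⁻¹. Let s be the molar solubility of Ag₃AsO₄.
[AsO₄³⁻] ≈ 1.89×10⁻² mol L⁻¹ (common ion dominates); [Ag⁺] = 3s.
Ksp = [Ag⁺]^3[AsO₄³⁻] = (3s)^3(1.89×10⁻²)
(3s)^3 = 9.63×10⁻²³ / (1.89×10⁻²) = 5.10×10⁻²¹
s = 5.74×10⁻⁸ mol L⁻¹

5.74×10⁻⁸ M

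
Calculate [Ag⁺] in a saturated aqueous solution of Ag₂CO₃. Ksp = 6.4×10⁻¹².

2.3×10⁻⁴ M

Ag₂CO₃(s) ⇌ 2 Ag⁺(aq) + CO₃²⁻(aq)
With molar solubility s: [Ag⁺] = 2s, [CO₃²⁻] = s.
Ksp = [Ag⁺]^2[CO₃²⁻] = (2s)^2 · s = 4s^3 = 6.4×10⁻¹²
s = 1.2×10⁻⁴ mol/L
[Ag⁺] = 2s = 2.3×10⁻⁴ mol/L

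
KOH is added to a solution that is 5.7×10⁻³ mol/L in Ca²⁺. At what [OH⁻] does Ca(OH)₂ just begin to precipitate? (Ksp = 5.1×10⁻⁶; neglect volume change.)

3.0×10⁻² M

The threshold for precipitation is Q = Ksp.
Ca(OH)₂(s) ⇌ Ca²⁺(aq) + 2 OH⁻(aq)
Ksp = [Ca²⁺][OH⁻]^2 = [OH⁻]^2(5.7×10⁻³)
[OH⁻]^2 = 5.1×10⁻⁶ / (5.7×10⁻³) = 8.9×10⁻⁴
[OH⁻] = 3.0×10⁻² mol/L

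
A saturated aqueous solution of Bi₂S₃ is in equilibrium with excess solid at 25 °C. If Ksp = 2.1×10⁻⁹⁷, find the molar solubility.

1.8×10⁻²⁰ M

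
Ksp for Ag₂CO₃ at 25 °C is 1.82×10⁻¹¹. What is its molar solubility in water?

Ag₂CO₃(s) ⇌ 2 Ag⁺(aq) + CO₃²⁻(aq)
If s mol/L of Ag₂CO₃ dissolves, [Ag⁺] = 2s and [CO₃²⁻] = s.
Ksp = [Ag⁺]^2[CO₃²⁻] = (2s)^2 · s = 4s^3
4s^3 = 1.82×10⁻¹¹  ⇒  s^3 = 4.55×10⁻¹²
Taking the 3rd root, s = 1.66×10⁻⁴ mol/L.

1.66×10⁻⁴ M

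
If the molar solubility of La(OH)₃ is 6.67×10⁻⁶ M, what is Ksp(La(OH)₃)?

Ksp = 5.34×10⁻²⁰

La(OH)₃(s) ⇌ La³⁺(aq) + 3 OH⁻(aq)
If s mol/L of La(OH)₃ dissolves, [La³⁺] = s and [OH⁻] = 3s.
Ksp = [La³⁺][OH⁻]^3 = s · (3s)^3 = 27s^4
Ksp = 27 × (6.67×10⁻⁶)^4 = 5.34×10⁻²⁰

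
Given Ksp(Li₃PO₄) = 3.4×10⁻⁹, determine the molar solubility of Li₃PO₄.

3.3×10⁻³ M

Li₃PO₄(s) ⇌ 3 Li⁺(aq) + PO₄³⁻(aq)
Call the molar solubility s, so that [Li⁺] = 3s and [PO₄³⁻] = s.
Ksp = [Li⁺]^3[PO₄³⁻] = (3s)^3 · s = 27s^4
27s^4 = 3.4×10⁻⁹  ⇒  s^4 = 1.3×10⁻¹⁰
Taking the 4th root, s = 3.3×10⁻³ mol/L.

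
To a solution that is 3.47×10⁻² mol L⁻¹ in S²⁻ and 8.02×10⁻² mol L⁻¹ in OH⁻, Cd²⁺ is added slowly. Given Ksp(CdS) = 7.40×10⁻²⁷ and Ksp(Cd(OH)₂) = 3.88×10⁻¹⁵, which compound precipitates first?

Each salt precipitates once Q = Ksp for that salt.
For CdS: [Cd²⁺] = (Ksp/[S²⁻]) = 2.13×10⁻²⁵ mol L⁻¹
For Cd(OH)₂: [Cd²⁺] = (Ksp/[OH⁻]^2) = 6.03×10⁻¹³ mol L⁻¹
Since CdS needs less Cd²⁺ to reach saturation, it precipitates first.

CdS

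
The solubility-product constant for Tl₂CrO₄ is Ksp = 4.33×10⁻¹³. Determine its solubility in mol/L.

4.77×10⁻⁵ M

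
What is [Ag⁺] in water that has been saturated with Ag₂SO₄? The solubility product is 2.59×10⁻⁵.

Ag₂SO₄(s) ⇌ 2 Ag⁺(aq) + SO₄²⁻(aq)
For each mole of Ag₂SO₄ that dissolves per liter, [Ag⁺] = 2s and [SO₄²⁻] = s; let s denote this solubility.
Ksp = [Ag⁺]^2[SO₄²⁻] = (2s)^2 · s = 4s^3 = 2.59×10⁻⁵
s = 1.86×10⁻² mol/L
[Ag⁺] = 2s = 3.73×10⁻² mol/L

3.73×10⁻² M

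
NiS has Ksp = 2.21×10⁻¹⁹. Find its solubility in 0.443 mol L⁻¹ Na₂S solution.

NiS(s) ⇌ Ni²⁺(aq) + S²⁻(aq)
S²⁻ is already present at 0.443 mol L⁻¹. If s mol/L of NiS dissolves, [Ni²⁺] = s while [S²⁻] ≈ 0.443 mol L⁻¹.
Ksp = [Ni²⁺][S²⁻] = s(0.443)
s = 2.21×10⁻¹⁹ / (0.443) = 4.99×10⁻¹⁹
s = 4.99×10⁻¹⁹ mol L⁻¹

4.99×10⁻¹⁹ M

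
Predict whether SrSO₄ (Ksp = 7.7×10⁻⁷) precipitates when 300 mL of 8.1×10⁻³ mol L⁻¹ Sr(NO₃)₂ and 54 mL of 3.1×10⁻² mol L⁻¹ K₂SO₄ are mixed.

Yes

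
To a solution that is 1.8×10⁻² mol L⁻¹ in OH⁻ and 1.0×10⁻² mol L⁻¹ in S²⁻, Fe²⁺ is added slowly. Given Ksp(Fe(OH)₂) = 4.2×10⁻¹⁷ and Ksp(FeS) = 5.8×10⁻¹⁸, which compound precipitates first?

Each salt precipitates once Q = Ksp for that salt.
For Fe(OH)₂: [Fe²⁺] = (Ksp/[OH⁻]^2) = 1.3×10⁻¹³ mol L⁻¹
For FeS: [Fe²⁺] = (Ksp/[S²⁻]) = 5.8×10⁻¹⁶ mol L⁻¹
FeS requires the lower [Fe²⁺], so it precipitates first.

FeS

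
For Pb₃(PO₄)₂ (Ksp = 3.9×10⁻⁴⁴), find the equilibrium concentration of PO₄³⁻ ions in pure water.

1.6×10⁻⁹ M

Pb₃(PO₄)₂(s) ⇌ 3 Pb²⁺(aq) + 2 PO₄³⁻(aq)
If s mol/L of Pb₃(PO₄)₂ dissolves, [Pb²⁺] = 3s and [PO₄³⁻] = 2s.
Ksp = [Pb²⁺]^3[PO₄³⁻]^2 = (3s)^3 · (2s)^2 = 108s^5 = 3.9×10⁻⁴⁴
s = 8.2×10⁻¹⁰ mol L⁻¹
[PO₄³⁻] = 2s = 1.6×10⁻⁹ mol L⁻¹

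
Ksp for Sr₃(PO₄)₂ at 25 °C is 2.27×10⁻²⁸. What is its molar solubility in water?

1.16×10⁻⁶ M

Sr₃(PO₄)₂(s) ⇌ 3 Sr²⁺(aq) + 2 PO₄³⁻(aq)
Let s be the molar solubility. Then [Sr²⁺] = 3s and [PO₄³⁻] = 2s.
Ksp = [Sr²⁺]^3[PO₄³⁻]^2 = (3s)^3 · (2s)^2 = 108s^5
108s^5 = 2.27×10⁻²⁸  ⇒  s^5 = 2.10×10⁻³⁰
s = 1.16×10⁻⁶ mol/L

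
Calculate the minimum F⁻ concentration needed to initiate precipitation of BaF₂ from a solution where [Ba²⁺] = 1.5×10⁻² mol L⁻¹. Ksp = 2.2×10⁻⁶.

Each salt precipitates once Q = Ksp for that salt.
BaF₂(s) ⇌ Ba²⁺(aq) + 2 F⁻(aq)
Ksp = [Ba²⁺][F⁻]^2 = [F⁻]^2(1.5×10⁻²)
[F⁻]^2 = 2.2×10⁻⁶ / (1.5×10⁻²) = 1.5×10⁻⁴
[F⁻] = 1.2×10⁻² mol L⁻¹

1.2×10⁻² M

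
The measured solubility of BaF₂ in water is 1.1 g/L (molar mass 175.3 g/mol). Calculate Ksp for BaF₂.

Ksp = 9.9×10⁻⁷

Convert to molarity: s = 1.1 / 175.3 = 6.275×10⁻³ mol/L
BaF₂(s) ⇌ Ba²⁺(aq) + 2 F⁻(aq)
Let s be the molar solubility. Then [Ba²⁺] = s and [F⁻] = 2s.
Ksp = [Ba²⁺][F⁻]^2 = s · (2s)^2 = 4s^3
Ksp = 4 × (6.275×10⁻³)^3 = 9.9×10⁻⁷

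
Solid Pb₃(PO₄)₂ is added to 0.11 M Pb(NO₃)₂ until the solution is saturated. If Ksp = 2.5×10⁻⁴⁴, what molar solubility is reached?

2.2×10⁻²¹ M

Pb₃(PO₄)₂(s) ⇌ 3 Pb²⁺(aq) + 2 PO₄³⁻(aq)
Let s be the solubility of Pb₃(PO₄)₂ here. The common ion gives [Pb²⁺] ≈ 0.11 M, and [PO₄³⁻] = 2s.
Ksp = [Pb²⁺]^3[PO₄³⁻]^2 = (0.11)^3(2s)^2
(2s)^2 = 2.5×10⁻⁴⁴ / (0.11)^3 = 1.9×10⁻⁴¹
s = 2.2×10⁻²¹ M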